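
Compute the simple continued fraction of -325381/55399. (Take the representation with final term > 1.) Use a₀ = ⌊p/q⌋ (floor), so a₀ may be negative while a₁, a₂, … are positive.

-325381 = -6×55399 + 7013
55399 = 7×7013 + 6308
7013 = 1×6308 + 705
6308 = 8×705 + 668
705 = 1×668 + 37
668 = 18×37 + 2
37 = 18×2 + 1
2 = 2×1 + 0  (stop)
So -325381/55399 = [-6; 7, 1, 8, 1, 18, 18, 2].

[-6; 7, 1, 8, 1, 18, 18, 2]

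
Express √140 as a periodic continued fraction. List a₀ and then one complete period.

[11; 1, 4, 1, 22]

a₀ = ⌊√140⌋ = 11.
With m₀=0, d₀=1 and mₖ₊₁ = dₖaₖ − mₖ, dₖ₊₁ = (n − mₖ₊₁²)/dₖ, aₖ₊₁ = ⌊(a₀+mₖ₊₁)/dₖ₊₁⌋:
  k=1: m=11, d=19, a=1
  k=2: m=8, d=4, a=4
  k=3: m=8, d=19, a=1
  k=4: m=11, d=1, a=22
d=1 and a=2a₀=22 at k=4, so the next step gives (m, d) = (11, 19) again — its k=1 value — and the period has length 4.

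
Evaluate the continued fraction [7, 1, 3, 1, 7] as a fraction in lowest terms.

Fold from the inside: start with 7/1.
  1 + 1/7 = 8/7
  3 + 7/8 = 31/8
  1 + 8/31 = 39/31
  7 + 31/39 = 304/39

304/39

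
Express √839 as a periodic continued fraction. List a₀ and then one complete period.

a₀ = ⌊√839⌋ = 28.

[28; 1, 27, 1, 56]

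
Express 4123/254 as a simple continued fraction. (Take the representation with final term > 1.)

[16; 4, 3, 3, 1, 1, 2]

4123 = 16*254 + 59
254 = 4*59 + 18
59 = 3*18 + 5
18 = 3*5 + 3
5 = 1*3 + 2
3 = 1*2 + 1
2 = 2*1 + 0  (stop)
So 4123/254 = [16; 4, 3, 3, 1, 1, 2].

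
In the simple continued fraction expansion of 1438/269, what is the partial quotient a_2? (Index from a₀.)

1

1438 = 5·269 + 93   →  a_0 = 5
269 = 2·93 + 83   →  a_1 = 2
93 = 1·83 + 10   →  a_2 = 1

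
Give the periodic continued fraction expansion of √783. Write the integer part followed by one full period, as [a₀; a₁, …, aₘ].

a₀ = ⌊√783⌋ = 27.
With m₀=0, d₀=1 and mₖ₊₁ = dₖaₖ − mₖ, dₖ₊₁ = (n − mₖ₊₁²)/dₖ, aₖ₊₁ = ⌊(a₀+mₖ₊₁)/dₖ₊₁⌋:
  k=1: m=27, d=54, a=1
  k=2: m=27, d=1, a=54
d=1 and a=2a₀=54 at k=2, so the next step gives (m, d) = (27, 54) again — its k=1 value — and the period has length 2.

[27; 1, 54]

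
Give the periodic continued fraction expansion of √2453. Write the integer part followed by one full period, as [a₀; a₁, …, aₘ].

a₀ = ⌊√2453⌋ = 49.
With m₀=0, d₀=1 and mₖ₊₁ = dₖaₖ − mₖ, dₖ₊₁ = (n − mₖ₊₁²)/dₖ, aₖ₊₁ = ⌊(a₀+mₖ₊₁)/dₖ₊₁⌋:
  k=1: m=49, d=52, a=1
  k=2: m=3, d=47, a=1
  k=3: m=44, d=11, a=8
  k=4: m=44, d=47, a=1
  k=5: m=3, d=52, a=1
  k=6: m=49, d=1, a=98
d=1 and a=2a₀=98 at k=6, so the next step gives (m, d) = (49, 52) again — its k=1 value — and the period has length 6.

[49; 1, 1, 8, 1, 1, 98]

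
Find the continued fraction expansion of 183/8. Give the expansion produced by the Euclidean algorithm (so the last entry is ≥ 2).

183 = 22*8 + 7
8 = 1*7 + 1
7 = 7*1 + 0  (stop)
So 183/8 = [22; 1, 7].

[22; 1, 7]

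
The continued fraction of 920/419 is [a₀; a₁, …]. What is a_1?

920 = 2·419 + 82   →  a_0 = 2
419 = 5·82 + 9   →  a_1 = 5

5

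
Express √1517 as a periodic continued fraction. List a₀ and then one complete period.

[38; 1, 18, 2, 18, 1, 76]

a₀ = ⌊√1517⌋ = 38.
With m₀=0, d₀=1 and mₖ₊₁ = dₖaₖ − mₖ, dₖ₊₁ = (n − mₖ₊₁²)/dₖ, aₖ₊₁ = ⌊(a₀+mₖ₊₁)/dₖ₊₁⌋:
  k=1: m=38, d=73, a=1
  k=2: m=35, d=4, a=18
  k=3: m=37, d=37, a=2
  k=4: m=37, d=4, a=18
  k=5: m=35, d=73, a=1
  k=6: m=38, d=1, a=76
d=1 and a=2a₀=76 at k=6, so the next step gives (m, d) = (38, 73) again — its k=1 value — and the period has length 6.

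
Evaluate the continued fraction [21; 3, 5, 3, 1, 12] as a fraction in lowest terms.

Fold from the inside: start with 12/1.
  1 + 1/12 = 13/12
  3 + 12/13 = 51/13
  5 + 13/51 = 268/51
  3 + 51/268 = 855/268
  21 + 268/855 = 18223/855

18223/855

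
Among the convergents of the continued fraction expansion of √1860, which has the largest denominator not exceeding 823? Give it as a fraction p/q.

15871/368

√1860 = [43; 7, 1, 4, 1, 7, 86, …] (period length 6).
Convergents:
  p_0/q_0 = 43/1
  p_1/q_1 = 302/7
  p_2/q_2 = 345/8
  p_3/q_3 = 1682/39
  p_4/q_4 = 2027/47
  p_5/q_5 = 15871/368
  p_6/q_6 = 1366933/31695
q_5 = 368 ≤ 823 < 31695 = q_6, so the answer is 15871/368.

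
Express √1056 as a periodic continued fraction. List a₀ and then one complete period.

a₀ = ⌊√1056⌋ = 32.
With m₀=0, d₀=1 and mₖ₊₁ = dₖaₖ − mₖ, dₖ₊₁ = (n − mₖ₊₁²)/dₖ, aₖ₊₁ = ⌊(a₀+mₖ₊₁)/dₖ₊₁⌋:
  k=1: m=32, d=32, a=2
  k=2: m=32, d=1, a=64
d=1 and a=2a₀=64 at k=2, so the next step gives (m, d) = (32, 32) again — its k=1 value — and the period has length 2.

[32; 2, 64]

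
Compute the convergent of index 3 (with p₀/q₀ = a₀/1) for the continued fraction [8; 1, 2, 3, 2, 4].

87/10

Using pₖ = aₖpₖ₋₁ + pₖ₋₂, qₖ = aₖqₖ₋₁ + qₖ₋₂ (with p₋₁=1, p₋₂=0, q₋₁=0, q₋₂=1):
  k=0: a=8, p=8, q=1
  k=1: a=1, p=9, q=1
  k=2: a=2, p=26, q=3
  k=3: a=3, p=87, q=10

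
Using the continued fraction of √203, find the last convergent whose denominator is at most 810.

√203 = [14; 4, 28, …] (period length 2).
Convergents:
  p_0/q_0 = 14/1
  p_1/q_1 = 57/4
  p_2/q_2 = 1610/113
  p_3/q_3 = 6497/456
  p_4/q_4 = 183526/12881
q_3 = 456 ≤ 810 < 12881 = q_4, so the answer is 6497/456.

6497/456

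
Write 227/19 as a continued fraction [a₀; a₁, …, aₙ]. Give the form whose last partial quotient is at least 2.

227 = 11×19 + 18
19 = 1×18 + 1
18 = 18×1 + 0  (stop)
So 227/19 = [11; 1, 18].

[11; 1, 18]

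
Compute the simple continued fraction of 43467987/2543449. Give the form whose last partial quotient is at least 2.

43467987 = 17·2543449 + 229354
2543449 = 11·229354 + 20555
229354 = 11·20555 + 3249
20555 = 6·3249 + 1061
3249 = 3·1061 + 66
1061 = 16·66 + 5
66 = 13·5 + 1
5 = 5·1 + 0  (stop)
So 43467987/2543449 = [17; 11, 11, 6, 3, 16, 13, 5].

[17; 11, 11, 6, 3, 16, 13, 5]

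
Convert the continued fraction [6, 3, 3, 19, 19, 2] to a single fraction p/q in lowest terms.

47550/7547

Using pₖ = aₖpₖ₋₁ + pₖ₋₂ and qₖ = aₖqₖ₋₁ + qₖ₋₂:
  k=0: a=6, p=6, q=1
  k=1: a=3, p=19, q=3
  k=2: a=3, p=63, q=10
  k=3: a=19, p=1216, q=193
  k=4: a=19, p=23167, q=3677
  k=5: a=2, p=47550, q=7547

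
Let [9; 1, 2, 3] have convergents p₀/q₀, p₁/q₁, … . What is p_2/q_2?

Using pₖ = aₖpₖ₋₁ + pₖ₋₂, qₖ = aₖqₖ₋₁ + qₖ₋₂ (with p₋₁=1, p₋₂=0, q₋₁=0, q₋₂=1):
  k=0: a=9, p=9, q=1
  k=1: a=1, p=10, q=1
  k=2: a=2, p=29, q=3

29/3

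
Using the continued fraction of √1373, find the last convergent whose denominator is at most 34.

√1373 = [37; 18, 1, 1, 18, 74, …] (period length 5).
Convergents:
  p_0/q_0 = 37/1
  p_1/q_1 = 667/18
  p_2/q_2 = 704/19
  p_3/q_3 = 1371/37
q_2 = 19 ≤ 34 < 37 = q_3, so the answer is 704/19.

704/19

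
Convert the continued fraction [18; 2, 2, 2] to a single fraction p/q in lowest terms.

221/12

Using pₖ = aₖpₖ₋₁ + pₖ₋₂ and qₖ = aₖqₖ₋₁ + qₖ₋₂:
  k=0: a=18, p=18, q=1
  k=1: a=2, p=37, q=2
  k=2: a=2, p=92, q=5
  k=3: a=2, p=221, q=12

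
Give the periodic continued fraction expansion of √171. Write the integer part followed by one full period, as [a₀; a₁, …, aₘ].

[13; 13, 26]

a₀ = ⌊√171⌋ = 13.
With m₀=0, d₀=1 and mₖ₊₁ = dₖaₖ − mₖ, dₖ₊₁ = (n − mₖ₊₁²)/dₖ, aₖ₊₁ = ⌊(a₀+mₖ₊₁)/dₖ₊₁⌋:
  k=1: m=13, d=2, a=13
  k=2: m=13, d=1, a=26
d=1 and a=2a₀=26 at k=2, so the next step gives (m, d) = (13, 2) again — its k=1 value — and the period has length 2.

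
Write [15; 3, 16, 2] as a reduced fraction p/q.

Fold from the inside: start with 2/1.
  16 + 1/2 = 33/2
  3 + 2/33 = 101/33
  15 + 33/101 = 1548/101

1548/101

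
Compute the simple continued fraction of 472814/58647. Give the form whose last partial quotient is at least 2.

472814 = 8×58647 + 3638
58647 = 16×3638 + 439
3638 = 8×439 + 126
439 = 3×126 + 61
126 = 2×61 + 4
61 = 15×4 + 1
4 = 4×1 + 0  (stop)
So 472814/58647 = [8; 16, 8, 3, 2, 15, 4].

[8; 16, 8, 3, 2, 15, 4]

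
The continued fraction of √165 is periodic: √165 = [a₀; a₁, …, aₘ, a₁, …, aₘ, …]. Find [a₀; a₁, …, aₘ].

a₀ = ⌊√165⌋ = 12.
With m₀=0, d₀=1 and mₖ₊₁ = dₖaₖ − mₖ, dₖ₊₁ = (n − mₖ₊₁²)/dₖ, aₖ₊₁ = ⌊(a₀+mₖ₊₁)/dₖ₊₁⌋:
  k=1: m=12, d=21, a=1
  k=2: m=9, d=4, a=5
  k=3: m=11, d=11, a=2
  k=4: m=11, d=4, a=5
  k=5: m=9, d=21, a=1
  k=6: m=12, d=1, a=24
d=1 and a=2a₀=24 at k=6, so the next step gives (m, d) = (12, 21) again — its k=1 value — and the period has length 6.

[12; 1, 5, 2, 5, 1, 24]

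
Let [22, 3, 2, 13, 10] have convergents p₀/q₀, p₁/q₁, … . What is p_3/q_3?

Using pₖ = aₖpₖ₋₁ + pₖ₋₂, qₖ = aₖqₖ₋₁ + qₖ₋₂ (with p₋₁=1, p₋₂=0, q₋₁=0, q₋₂=1):
  k=0: a=22, p=22, q=1
  k=1: a=3, p=67, q=3
  k=2: a=2, p=156, q=7
  k=3: a=13, p=2095, q=94

2095/94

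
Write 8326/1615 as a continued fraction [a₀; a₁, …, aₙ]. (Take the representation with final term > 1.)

8326 = 5×1615 + 251
1615 = 6×251 + 109
251 = 2×109 + 33
109 = 3×33 + 10
33 = 3×10 + 3
10 = 3×3 + 1
3 = 3×1 + 0  (stop)
So 8326/1615 = [5; 6, 2, 3, 3, 3, 3].

[5; 6, 2, 3, 3, 3, 3]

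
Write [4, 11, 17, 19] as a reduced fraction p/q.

Using pₖ = aₖpₖ₋₁ + pₖ₋₂ and qₖ = aₖqₖ₋₁ + qₖ₋₂:
  k=0: a=4, p=4, q=1
  k=1: a=11, p=45, q=11
  k=2: a=17, p=769, q=188
  k=3: a=19, p=14656, q=3583

14656/3583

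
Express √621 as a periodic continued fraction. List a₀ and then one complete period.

[24; 1, 11, 2, 11, 1, 48]

a₀ = ⌊√621⌋ = 24.
With m₀=0, d₀=1 and mₖ₊₁ = dₖaₖ − mₖ, dₖ₊₁ = (n − mₖ₊₁²)/dₖ, aₖ₊₁ = ⌊(a₀+mₖ₊₁)/dₖ₊₁⌋:
  k=1: m=24, d=45, a=1
  k=2: m=21, d=4, a=11
  k=3: m=23, d=23, a=2
  k=4: m=23, d=4, a=11
  k=5: m=21, d=45, a=1
  k=6: m=24, d=1, a=48
d=1 and a=2a₀=48 at k=6, so the next step gives (m, d) = (24, 45) again — its k=1 value — and the period has length 6.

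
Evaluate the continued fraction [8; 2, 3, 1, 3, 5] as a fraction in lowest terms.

1511/179

Using pₖ = aₖpₖ₋₁ + pₖ₋₂ and qₖ = aₖqₖ₋₁ + qₖ₋₂:
  k=0: a=8, p=8, q=1
  k=1: a=2, p=17, q=2
  k=2: a=3, p=59, q=7
  k=3: a=1, p=76, q=9
  k=4: a=3, p=287, q=34
  k=5: a=5, p=1511, q=179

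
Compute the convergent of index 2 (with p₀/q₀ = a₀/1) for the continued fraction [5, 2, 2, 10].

27/5

Using pₖ = aₖpₖ₋₁ + pₖ₋₂, qₖ = aₖqₖ₋₁ + qₖ₋₂ (with p₋₁=1, p₋₂=0, q₋₁=0, q₋₂=1):
  k=0: a=5, p=5, q=1
  k=1: a=2, p=11, q=2
  k=2: a=2, p=27, q=5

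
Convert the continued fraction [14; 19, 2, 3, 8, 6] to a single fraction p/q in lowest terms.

96927/6898

Using pₖ = aₖpₖ₋₁ + pₖ₋₂ and qₖ = aₖqₖ₋₁ + qₖ₋₂:
  k=0: a=14, p=14, q=1
  k=1: a=19, p=267, q=19
  k=2: a=2, p=548, q=39
  k=3: a=3, p=1911, q=136
  k=4: a=8, p=15836, q=1127
  k=5: a=6, p=96927, q=6898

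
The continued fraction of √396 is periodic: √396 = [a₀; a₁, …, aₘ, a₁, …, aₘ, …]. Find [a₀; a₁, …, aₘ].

a₀ = ⌊√396⌋ = 19.
With m₀=0, d₀=1 and mₖ₊₁ = dₖaₖ − mₖ, dₖ₊₁ = (n − mₖ₊₁²)/dₖ, aₖ₊₁ = ⌊(a₀+mₖ₊₁)/dₖ₊₁⌋:
  k=1: m=19, d=35, a=1
  k=2: m=16, d=4, a=8
  k=3: m=16, d=35, a=1
  k=4: m=19, d=1, a=38
d=1 and a=2a₀=38 at k=4, so the next step gives (m, d) = (19, 35) again — its k=1 value — and the period has length 4.

[19; 1, 8, 1, 38]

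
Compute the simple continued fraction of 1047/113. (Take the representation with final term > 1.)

[9; 3, 1, 3, 3, 2]

1047 = 9×113 + 30
113 = 3×30 + 23
30 = 1×23 + 7
23 = 3×7 + 2
7 = 3×2 + 1
2 = 2×1 + 0  (stop)
So 1047/113 = [9; 3, 1, 3, 3, 2].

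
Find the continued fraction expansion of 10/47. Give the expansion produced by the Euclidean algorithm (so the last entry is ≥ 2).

[0; 4, 1, 2, 3]

10 = 0·47 + 10
47 = 4·10 + 7
10 = 1·7 + 3
7 = 2·3 + 1
3 = 3·1 + 0  (stop)
So 10/47 = [0; 4, 1, 2, 3].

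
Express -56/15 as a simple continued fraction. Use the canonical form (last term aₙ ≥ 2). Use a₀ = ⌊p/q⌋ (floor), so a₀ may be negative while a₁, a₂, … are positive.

[-4; 3, 1, 3]

-56 = -4·15 + 4
15 = 3·4 + 3
4 = 1·3 + 1
3 = 3·1 + 0  (stop)
So -56/15 = [-4; 3, 1, 3].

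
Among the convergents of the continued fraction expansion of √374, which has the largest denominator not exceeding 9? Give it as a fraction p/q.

√374 = [19; 2, 1, 18, 1, 2, 38, …] (period length 6).
Convergents:
  p_0/q_0 = 19/1
  p_1/q_1 = 39/2
  p_2/q_2 = 58/3
  p_3/q_3 = 1083/56
q_2 = 3 ≤ 9 < 56 = q_3, so the answer is 58/3.

58/3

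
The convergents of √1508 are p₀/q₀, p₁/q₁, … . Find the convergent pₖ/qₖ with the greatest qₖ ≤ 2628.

√1508 = [38; 1, 4, 1, 76, …] (period length 4).
Convergents:
  p_0/q_0 = 38/1
  p_1/q_1 = 39/1
  p_2/q_2 = 194/5
  p_3/q_3 = 233/6
  p_4/q_4 = 17902/461
  p_5/q_5 = 18135/467
  p_6/q_6 = 90442/2329
  p_7/q_7 = 108577/2796
q_6 = 2329 ≤ 2628 < 2796 = q_7, so the answer is 90442/2329.

90442/2329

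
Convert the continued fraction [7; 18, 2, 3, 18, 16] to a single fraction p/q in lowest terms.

267166/37873

Fold from the inside: start with 16/1.
  18 + 1/16 = 289/16
  3 + 16/289 = 883/289
  2 + 289/883 = 2055/883
  18 + 883/2055 = 37873/2055
  7 + 2055/37873 = 267166/37873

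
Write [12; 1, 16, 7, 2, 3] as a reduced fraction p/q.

Fold from the inside: start with 3/1.
  2 + 1/3 = 7/3
  7 + 3/7 = 52/7
  16 + 7/52 = 839/52
  1 + 52/839 = 891/839
  12 + 839/891 = 11531/891

11531/891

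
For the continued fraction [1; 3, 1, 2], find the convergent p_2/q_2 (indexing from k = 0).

Using pₖ = aₖpₖ₋₁ + pₖ₋₂, qₖ = aₖqₖ₋₁ + qₖ₋₂ (with p₋₁=1, p₋₂=0, q₋₁=0, q₋₂=1):
  k=0: a=1, p=1, q=1
  k=1: a=3, p=4, q=3
  k=2: a=1, p=5, q=4

5/4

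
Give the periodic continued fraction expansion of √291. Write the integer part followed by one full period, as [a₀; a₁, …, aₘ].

[17; 17, 34]

a₀ = ⌊√291⌋ = 17.
With m₀=0, d₀=1 and mₖ₊₁ = dₖaₖ − mₖ, dₖ₊₁ = (n − mₖ₊₁²)/dₖ, aₖ₊₁ = ⌊(a₀+mₖ₊₁)/dₖ₊₁⌋:
  k=1: m=17, d=2, a=17
  k=2: m=17, d=1, a=34
d=1 and a=2a₀=34 at k=2, so the next step gives (m, d) = (17, 2) again — its k=1 value — and the period has length 2.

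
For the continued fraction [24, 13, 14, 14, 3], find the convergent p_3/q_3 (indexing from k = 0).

61997/2575

Using pₖ = aₖpₖ₋₁ + pₖ₋₂, qₖ = aₖqₖ₋₁ + qₖ₋₂ (with p₋₁=1, p₋₂=0, q₋₁=0, q₋₂=1):
  k=0: a=24, p=24, q=1
  k=1: a=13, p=313, q=13
  k=2: a=14, p=4406, q=183
  k=3: a=14, p=61997, q=2575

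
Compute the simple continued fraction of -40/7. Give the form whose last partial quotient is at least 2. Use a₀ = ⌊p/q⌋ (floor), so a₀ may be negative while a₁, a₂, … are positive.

-40 = -6*7 + 2
7 = 3*2 + 1
2 = 2*1 + 0  (stop)
So -40/7 = [-6; 3, 2].

[-6; 3, 2]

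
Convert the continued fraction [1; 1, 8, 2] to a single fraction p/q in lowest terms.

Using pₖ = aₖpₖ₋₁ + pₖ₋₂ and qₖ = aₖqₖ₋₁ + qₖ₋₂:
  k=0: a=1, p=1, q=1
  k=1: a=1, p=2, q=1
  k=2: a=8, p=17, q=9
  k=3: a=2, p=36, q=19

36/19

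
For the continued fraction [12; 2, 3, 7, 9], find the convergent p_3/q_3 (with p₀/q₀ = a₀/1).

Using pₖ = aₖpₖ₋₁ + pₖ₋₂, qₖ = aₖqₖ₋₁ + qₖ₋₂ (with p₋₁=1, p₋₂=0, q₋₁=0, q₋₂=1):
  k=0: a=12, p=12, q=1
  k=1: a=2, p=25, q=2
  k=2: a=3, p=87, q=7
  k=3: a=7, p=634, q=51

634/51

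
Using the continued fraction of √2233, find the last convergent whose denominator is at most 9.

189/4

√2233 = [47; 3, 1, 12, 1, 3, 94, …] (period length 6).
Convergents:
  p_0/q_0 = 47/1
  p_1/q_1 = 142/3
  p_2/q_2 = 189/4
  p_3/q_3 = 2410/51
q_2 = 4 ≤ 9 < 51 = q_3, so the answer is 189/4.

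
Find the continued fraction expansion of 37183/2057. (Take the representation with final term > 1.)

[18; 13, 9, 1, 4, 3]

37183 = 18×2057 + 157
2057 = 13×157 + 16
157 = 9×16 + 13
16 = 1×13 + 3
13 = 4×3 + 1
3 = 3×1 + 0  (stop)
So 37183/2057 = [18; 13, 9, 1, 4, 3].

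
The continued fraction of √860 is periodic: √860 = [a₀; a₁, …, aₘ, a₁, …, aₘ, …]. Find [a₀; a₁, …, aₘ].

a₀ = ⌊√860⌋ = 29.
With m₀=0, d₀=1 and mₖ₊₁ = dₖaₖ − mₖ, dₖ₊₁ = (n − mₖ₊₁²)/dₖ, aₖ₊₁ = ⌊(a₀+mₖ₊₁)/dₖ₊₁⌋:
  k=1: m=29, d=19, a=3
  k=2: m=28, d=4, a=14
  k=3: m=28, d=19, a=3
  k=4: m=29, d=1, a=58
d=1 and a=2a₀=58 at k=4, so the next step gives (m, d) = (29, 19) again — its k=1 value — and the period has length 4.

[29; 3, 14, 3, 58]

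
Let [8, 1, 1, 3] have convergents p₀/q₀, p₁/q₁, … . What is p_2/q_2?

17/2

Using pₖ = aₖpₖ₋₁ + pₖ₋₂, qₖ = aₖqₖ₋₁ + qₖ₋₂ (with p₋₁=1, p₋₂=0, q₋₁=0, q₋₂=1):
  k=0: a=8, p=8, q=1
  k=1: a=1, p=9, q=1
  k=2: a=1, p=17, q=2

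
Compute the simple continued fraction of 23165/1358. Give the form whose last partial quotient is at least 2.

23165 = 17·1358 + 79
1358 = 17·79 + 15
79 = 5·15 + 4
15 = 3·4 + 3
4 = 1·3 + 1
3 = 3·1 + 0  (stop)
So 23165/1358 = [17; 17, 5, 3, 1, 3].

[17; 17, 5, 3, 1, 3]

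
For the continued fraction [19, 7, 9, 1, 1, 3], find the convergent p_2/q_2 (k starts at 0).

Using pₖ = aₖpₖ₋₁ + pₖ₋₂, qₖ = aₖqₖ₋₁ + qₖ₋₂ (with p₋₁=1, p₋₂=0, q₋₁=0, q₋₂=1):
  k=0: a=19, p=19, q=1
  k=1: a=7, p=134, q=7
  k=2: a=9, p=1225, q=64

1225/64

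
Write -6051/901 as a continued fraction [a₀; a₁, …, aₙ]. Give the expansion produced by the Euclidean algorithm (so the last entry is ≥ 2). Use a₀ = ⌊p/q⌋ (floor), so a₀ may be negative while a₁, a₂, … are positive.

[-7; 3, 1, 1, 12, 3, 3]

-6051 = -7*901 + 256
901 = 3*256 + 133
256 = 1*133 + 123
133 = 1*123 + 10
123 = 12*10 + 3
10 = 3*3 + 1
3 = 3*1 + 0  (stop)
So -6051/901 = [-7; 3, 1, 1, 12, 3, 3].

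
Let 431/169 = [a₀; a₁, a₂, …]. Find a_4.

2

431 = 2·169 + 93   →  a_0 = 2
169 = 1·93 + 76   →  a_1 = 1
93 = 1·76 + 17   →  a_2 = 1
76 = 4·17 + 8   →  a_3 = 4
17 = 2·8 + 1   →  a_4 = 2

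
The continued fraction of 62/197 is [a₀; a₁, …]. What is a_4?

1

62 = 0·197 + 62   →  a_0 = 0
197 = 3·62 + 11   →  a_1 = 3
62 = 5·11 + 7   →  a_2 = 5
11 = 1·7 + 4   →  a_3 = 1
7 = 1·4 + 3   →  a_4 = 1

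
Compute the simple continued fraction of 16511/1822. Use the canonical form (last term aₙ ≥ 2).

16511 = 9·1822 + 113
1822 = 16·113 + 14
113 = 8·14 + 1
14 = 14·1 + 0  (stop)
So 16511/1822 = [9; 16, 8, 14].

[9; 16, 8, 14]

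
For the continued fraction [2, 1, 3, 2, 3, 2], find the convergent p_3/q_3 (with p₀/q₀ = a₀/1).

Using pₖ = aₖpₖ₋₁ + pₖ₋₂, qₖ = aₖqₖ₋₁ + qₖ₋₂ (with p₋₁=1, p₋₂=0, q₋₁=0, q₋₂=1):
  k=0: a=2, p=2, q=1
  k=1: a=1, p=3, q=1
  k=2: a=3, p=11, q=4
  k=3: a=2, p=25, q=9

25/9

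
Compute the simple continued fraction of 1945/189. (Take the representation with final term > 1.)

[10; 3, 2, 3, 2, 3]

1945 = 10·189 + 55
189 = 3·55 + 24
55 = 2·24 + 7
24 = 3·7 + 3
7 = 2·3 + 1
3 = 3·1 + 0  (stop)
So 1945/189 = [10; 3, 2, 3, 2, 3].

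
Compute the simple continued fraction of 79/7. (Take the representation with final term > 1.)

79 = 11·7 + 2
7 = 3·2 + 1
2 = 2·1 + 0  (stop)
So 79/7 = [11; 3, 2].

[11; 3, 2]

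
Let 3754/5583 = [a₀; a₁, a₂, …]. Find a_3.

3754 = 0·5583 + 3754   →  a_0 = 0
5583 = 1·3754 + 1829   →  a_1 = 1
3754 = 2·1829 + 96   →  a_2 = 2
1829 = 19·96 + 5   →  a_3 = 19

19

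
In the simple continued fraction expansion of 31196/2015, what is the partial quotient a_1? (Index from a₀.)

2

31196 = 15·2015 + 971   →  a_0 = 15
2015 = 2·971 + 73   →  a_1 = 2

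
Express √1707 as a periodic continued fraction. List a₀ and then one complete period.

a₀ = ⌊√1707⌋ = 41.
With m₀=0, d₀=1 and mₖ₊₁ = dₖaₖ − mₖ, dₖ₊₁ = (n − mₖ₊₁²)/dₖ, aₖ₊₁ = ⌊(a₀+mₖ₊₁)/dₖ₊₁⌋:
  k=1: m=41, d=26, a=3
  k=2: m=37, d=13, a=6
  k=3: m=41, d=2, a=41
  k=4: m=41, d=13, a=6
  k=5: m=37, d=26, a=3
  k=6: m=41, d=1, a=82
d=1 and a=2a₀=82 at k=6, so the next step gives (m, d) = (41, 26) again — its k=1 value — and the period has length 6.

[41; 3, 6, 41, 6, 3, 82]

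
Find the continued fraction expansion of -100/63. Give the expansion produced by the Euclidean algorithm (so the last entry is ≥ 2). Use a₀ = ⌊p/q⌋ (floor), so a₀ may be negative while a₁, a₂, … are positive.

[-2; 2, 2, 2, 1, 3]

-100 = -2×63 + 26
63 = 2×26 + 11
26 = 2×11 + 4
11 = 2×4 + 3
4 = 1×3 + 1
3 = 3×1 + 0  (stop)
So -100/63 = [-2; 2, 2, 2, 1, 3].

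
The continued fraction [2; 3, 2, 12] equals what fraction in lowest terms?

199/87

Using pₖ = aₖpₖ₋₁ + pₖ₋₂ and qₖ = aₖqₖ₋₁ + qₖ₋₂:
  k=0: a=2, p=2, q=1
  k=1: a=3, p=7, q=3
  k=2: a=2, p=16, q=7
  k=3: a=12, p=199, q=87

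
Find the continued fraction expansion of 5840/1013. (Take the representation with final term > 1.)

[5; 1, 3, 3, 1, 9, 6]

5840 = 5*1013 + 775
1013 = 1*775 + 238
775 = 3*238 + 61
238 = 3*61 + 55
61 = 1*55 + 6
55 = 9*6 + 1
6 = 6*1 + 0  (stop)
So 5840/1013 = [5; 1, 3, 3, 1, 9, 6].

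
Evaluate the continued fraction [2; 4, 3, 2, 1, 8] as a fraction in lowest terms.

835/374

Fold from the inside: start with 8/1.
  1 + 1/8 = 9/8
  2 + 8/9 = 26/9
  3 + 9/26 = 87/26
  4 + 26/87 = 374/87
  2 + 87/374 = 835/374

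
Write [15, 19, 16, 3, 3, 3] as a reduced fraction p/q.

154363/10255

Fold from the inside: start with 3/1.
  3 + 1/3 = 10/3
  3 + 3/10 = 33/10
  16 + 10/33 = 538/33
  19 + 33/538 = 10255/538
  15 + 538/10255 = 154363/10255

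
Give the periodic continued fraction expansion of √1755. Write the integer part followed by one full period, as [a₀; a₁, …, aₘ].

[41; 1, 8, 3, 8, 1, 82]

a₀ = ⌊√1755⌋ = 41.
With m₀=0, d₀=1 and mₖ₊₁ = dₖaₖ − mₖ, dₖ₊₁ = (n − mₖ₊₁²)/dₖ, aₖ₊₁ = ⌊(a₀+mₖ₊₁)/dₖ₊₁⌋:
  k=1: m=41, d=74, a=1
  k=2: m=33, d=9, a=8
  k=3: m=39, d=26, a=3
  k=4: m=39, d=9, a=8
  k=5: m=33, d=74, a=1
  k=6: m=41, d=1, a=82
d=1 and a=2a₀=82 at k=6, so the next step gives (m, d) = (41, 74) again — its k=1 value — and the period has length 6.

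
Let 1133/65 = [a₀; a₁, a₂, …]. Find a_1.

2

1133 = 17·65 + 28   →  a_0 = 17
65 = 2·28 + 9   →  a_1 = 2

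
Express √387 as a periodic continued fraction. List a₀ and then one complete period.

[19; 1, 2, 19, 2, 1, 38]

a₀ = ⌊√387⌋ = 19.
With m₀=0, d₀=1 and mₖ₊₁ = dₖaₖ − mₖ, dₖ₊₁ = (n − mₖ₊₁²)/dₖ, aₖ₊₁ = ⌊(a₀+mₖ₊₁)/dₖ₊₁⌋:
  k=1: m=19, d=26, a=1
  k=2: m=7, d=13, a=2
  k=3: m=19, d=2, a=19
  k=4: m=19, d=13, a=2
  k=5: m=7, d=26, a=1
  k=6: m=19, d=1, a=38
d=1 and a=2a₀=38 at k=6, so the next step gives (m, d) = (19, 26) again — its k=1 value — and the period has length 6.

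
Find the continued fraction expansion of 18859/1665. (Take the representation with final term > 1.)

18859 = 11×1665 + 544
1665 = 3×544 + 33
544 = 16×33 + 16
33 = 2×16 + 1
16 = 16×1 + 0  (stop)
So 18859/1665 = [11; 3, 16, 2, 16].

[11; 3, 16, 2, 16]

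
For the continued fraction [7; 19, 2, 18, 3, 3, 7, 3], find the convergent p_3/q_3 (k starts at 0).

5084/721

Using pₖ = aₖpₖ₋₁ + pₖ₋₂, qₖ = aₖqₖ₋₁ + qₖ₋₂ (with p₋₁=1, p₋₂=0, q₋₁=0, q₋₂=1):
  k=0: a=7, p=7, q=1
  k=1: a=19, p=134, q=19
  k=2: a=2, p=275, q=39
  k=3: a=18, p=5084, q=721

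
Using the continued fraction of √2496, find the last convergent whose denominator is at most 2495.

123601/2474

√2496 = [49; 1, 23, 1, 98, …] (period length 4).
Convergents:
  p_0/q_0 = 49/1
  p_1/q_1 = 50/1
  p_2/q_2 = 1199/24
  p_3/q_3 = 1249/25
  p_4/q_4 = 123601/2474
  p_5/q_5 = 124850/2499
q_4 = 2474 ≤ 2495 < 2499 = q_5, so the answer is 123601/2474.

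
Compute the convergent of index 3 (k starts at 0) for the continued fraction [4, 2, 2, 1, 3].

31/7

Using pₖ = aₖpₖ₋₁ + pₖ₋₂, qₖ = aₖqₖ₋₁ + qₖ₋₂ (with p₋₁=1, p₋₂=0, q₋₁=0, q₋₂=1):
  k=0: a=4, p=4, q=1
  k=1: a=2, p=9, q=2
  k=2: a=2, p=22, q=5
  k=3: a=1, p=31, q=7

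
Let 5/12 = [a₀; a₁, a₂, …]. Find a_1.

2

5 = 0·12 + 5   →  a_0 = 0
12 = 2·5 + 2   →  a_1 = 2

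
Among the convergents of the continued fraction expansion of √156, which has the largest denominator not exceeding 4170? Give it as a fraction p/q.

√156 = [12; 2, 24, …] (period length 2).
Convergents:
  p_0/q_0 = 12/1
  p_1/q_1 = 25/2
  p_2/q_2 = 612/49
  p_3/q_3 = 1249/100
  p_4/q_4 = 30588/2449
  p_5/q_5 = 62425/4998
q_4 = 2449 ≤ 4170 < 4998 = q_5, so the answer is 30588/2449.

30588/2449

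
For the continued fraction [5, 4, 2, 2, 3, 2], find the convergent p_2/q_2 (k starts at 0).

Using pₖ = aₖpₖ₋₁ + pₖ₋₂, qₖ = aₖqₖ₋₁ + qₖ₋₂ (with p₋₁=1, p₋₂=0, q₋₁=0, q₋₂=1):
  k=0: a=5, p=5, q=1
  k=1: a=4, p=21, q=4
  k=2: a=2, p=47, q=9

47/9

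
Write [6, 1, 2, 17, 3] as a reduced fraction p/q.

1061/159

Fold from the inside: start with 3/1.
  17 + 1/3 = 52/3
  2 + 3/52 = 107/52
  1 + 52/107 = 159/107
  6 + 107/159 = 1061/159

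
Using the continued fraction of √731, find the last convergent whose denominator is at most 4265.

39447/1459

√731 = [27; 27, 54, …] (period length 2).
Convergents:
  p_0/q_0 = 27/1
  p_1/q_1 = 730/27
  p_2/q_2 = 39447/1459
  p_3/q_3 = 1065799/39420
q_2 = 1459 ≤ 4265 < 39420 = q_3, so the answer is 39447/1459.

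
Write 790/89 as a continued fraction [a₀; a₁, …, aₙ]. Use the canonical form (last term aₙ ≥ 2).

[8; 1, 7, 11]

790 = 8×89 + 78
89 = 1×78 + 11
78 = 7×11 + 1
11 = 11×1 + 0  (stop)
So 790/89 = [8; 1, 7, 11].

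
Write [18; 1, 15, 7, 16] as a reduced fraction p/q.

Using pₖ = aₖpₖ₋₁ + pₖ₋₂ and qₖ = aₖqₖ₋₁ + qₖ₋₂:
  k=0: a=18, p=18, q=1
  k=1: a=1, p=19, q=1
  k=2: a=15, p=303, q=16
  k=3: a=7, p=2140, q=113
  k=4: a=16, p=34543, q=1824

34543/1824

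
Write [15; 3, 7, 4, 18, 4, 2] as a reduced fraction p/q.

231649/15122

Fold from the inside: start with 2/1.
  4 + 1/2 = 9/2
  18 + 2/9 = 164/9
  4 + 9/164 = 665/164
  7 + 164/665 = 4819/665
  3 + 665/4819 = 15122/4819
  15 + 4819/15122 = 231649/15122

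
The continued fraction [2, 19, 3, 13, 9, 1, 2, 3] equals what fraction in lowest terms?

155032/75561

Fold from the inside: start with 3/1.
  2 + 1/3 = 7/3
  1 + 3/7 = 10/7
  9 + 7/10 = 97/10
  13 + 10/97 = 1271/97
  3 + 97/1271 = 3910/1271
  19 + 1271/3910 = 75561/3910
  2 + 3910/75561 = 155032/75561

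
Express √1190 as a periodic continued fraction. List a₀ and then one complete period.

a₀ = ⌊√1190⌋ = 34.
With m₀=0, d₀=1 and mₖ₊₁ = dₖaₖ − mₖ, dₖ₊₁ = (n − mₖ₊₁²)/dₖ, aₖ₊₁ = ⌊(a₀+mₖ₊₁)/dₖ₊₁⌋:
  k=1: m=34, d=34, a=2
  k=2: m=34, d=1, a=68
d=1 and a=2a₀=68 at k=2, so the next step gives (m, d) = (34, 34) again — its k=1 value — and the period has length 2.

[34; 2, 68]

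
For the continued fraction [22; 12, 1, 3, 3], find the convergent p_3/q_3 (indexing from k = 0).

Using pₖ = aₖpₖ₋₁ + pₖ₋₂, qₖ = aₖqₖ₋₁ + qₖ₋₂ (with p₋₁=1, p₋₂=0, q₋₁=0, q₋₂=1):
  k=0: a=22, p=22, q=1
  k=1: a=12, p=265, q=12
  k=2: a=1, p=287, q=13
  k=3: a=3, p=1126, q=51

1126/51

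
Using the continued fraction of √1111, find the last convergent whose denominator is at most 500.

√1111 = [33; 3, 66, …] (period length 2).
Convergents:
  p_0/q_0 = 33/1
  p_1/q_1 = 100/3
  p_2/q_2 = 6633/199
  p_3/q_3 = 19999/600
q_2 = 199 ≤ 500 < 600 = q_3, so the answer is 6633/199.

6633/199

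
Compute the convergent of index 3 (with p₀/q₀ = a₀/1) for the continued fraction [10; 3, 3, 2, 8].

237/23

Using pₖ = aₖpₖ₋₁ + pₖ₋₂, qₖ = aₖqₖ₋₁ + qₖ₋₂ (with p₋₁=1, p₋₂=0, q₋₁=0, q₋₂=1):
  k=0: a=10, p=10, q=1
  k=1: a=3, p=31, q=3
  k=2: a=3, p=103, q=10
  k=3: a=2, p=237, q=23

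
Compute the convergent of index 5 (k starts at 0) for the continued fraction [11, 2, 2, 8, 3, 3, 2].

Using pₖ = aₖpₖ₋₁ + pₖ₋₂, qₖ = aₖqₖ₋₁ + qₖ₋₂ (with p₋₁=1, p₋₂=0, q₋₁=0, q₋₂=1):
  k=0: a=11, p=11, q=1
  k=1: a=2, p=23, q=2
  k=2: a=2, p=57, q=5
  k=3: a=8, p=479, q=42
  k=4: a=3, p=1494, q=131
  k=5: a=3, p=4961, q=435

4961/435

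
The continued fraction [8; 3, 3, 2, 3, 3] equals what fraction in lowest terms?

Using pₖ = aₖpₖ₋₁ + pₖ₋₂ and qₖ = aₖqₖ₋₁ + qₖ₋₂:
  k=0: a=8, p=8, q=1
  k=1: a=3, p=25, q=3
  k=2: a=3, p=83, q=10
  k=3: a=2, p=191, q=23
  k=4: a=3, p=656, q=79
  k=5: a=3, p=2159, q=260

2159/260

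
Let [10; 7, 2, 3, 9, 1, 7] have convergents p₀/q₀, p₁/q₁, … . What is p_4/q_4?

4895/483

Using pₖ = aₖpₖ₋₁ + pₖ₋₂, qₖ = aₖqₖ₋₁ + qₖ₋₂ (with p₋₁=1, p₋₂=0, q₋₁=0, q₋₂=1):
  k=0: a=10, p=10, q=1
  k=1: a=7, p=71, q=7
  k=2: a=2, p=152, q=15
  k=3: a=3, p=527, q=52
  k=4: a=9, p=4895, q=483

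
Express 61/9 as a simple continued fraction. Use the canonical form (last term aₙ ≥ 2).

[6; 1, 3, 2]

61 = 6*9 + 7
9 = 1*7 + 2
7 = 3*2 + 1
2 = 2*1 + 0  (stop)
So 61/9 = [6; 1, 3, 2].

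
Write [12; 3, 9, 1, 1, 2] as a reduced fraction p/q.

1836/149

Using pₖ = aₖpₖ₋₁ + pₖ₋₂ and qₖ = aₖqₖ₋₁ + qₖ₋₂:
  k=0: a=12, p=12, q=1
  k=1: a=3, p=37, q=3
  k=2: a=9, p=345, q=28
  k=3: a=1, p=382, q=31
  k=4: a=1, p=727, q=59
  k=5: a=2, p=1836, q=149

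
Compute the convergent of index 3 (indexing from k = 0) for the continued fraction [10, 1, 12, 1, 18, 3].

153/14

Using pₖ = aₖpₖ₋₁ + pₖ₋₂, qₖ = aₖqₖ₋₁ + qₖ₋₂ (with p₋₁=1, p₋₂=0, q₋₁=0, q₋₂=1):
  k=0: a=10, p=10, q=1
  k=1: a=1, p=11, q=1
  k=2: a=12, p=142, q=13
  k=3: a=1, p=153, q=14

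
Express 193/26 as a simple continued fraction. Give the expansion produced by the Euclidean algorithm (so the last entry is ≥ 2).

[7; 2, 2, 1, 3]

193 = 7·26 + 11
26 = 2·11 + 4
11 = 2·4 + 3
4 = 1·3 + 1
3 = 3·1 + 0  (stop)
So 193/26 = [7; 2, 2, 1, 3].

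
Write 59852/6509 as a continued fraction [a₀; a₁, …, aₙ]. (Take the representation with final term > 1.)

59852 = 9*6509 + 1271
6509 = 5*1271 + 154
1271 = 8*154 + 39
154 = 3*39 + 37
39 = 1*37 + 2
37 = 18*2 + 1
2 = 2*1 + 0  (stop)
So 59852/6509 = [9; 5, 8, 3, 1, 18, 2].

[9; 5, 8, 3, 1, 18, 2]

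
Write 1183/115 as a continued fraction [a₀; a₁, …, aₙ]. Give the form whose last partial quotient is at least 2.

[10; 3, 2, 16]

1183 = 10*115 + 33
115 = 3*33 + 16
33 = 2*16 + 1
16 = 16*1 + 0  (stop)
So 1183/115 = [10; 3, 2, 16].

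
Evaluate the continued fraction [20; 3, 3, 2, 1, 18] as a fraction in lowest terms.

12527/617

Fold from the inside: start with 18/1.
  1 + 1/18 = 19/18
  2 + 18/19 = 56/19
  3 + 19/56 = 187/56
  3 + 56/187 = 617/187
  20 + 187/617 = 12527/617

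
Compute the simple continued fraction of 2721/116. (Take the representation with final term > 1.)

2721 = 23·116 + 53
116 = 2·53 + 10
53 = 5·10 + 3
10 = 3·3 + 1
3 = 3·1 + 0  (stop)
So 2721/116 = [23; 2, 5, 3, 3].

[23; 2, 5, 3, 3]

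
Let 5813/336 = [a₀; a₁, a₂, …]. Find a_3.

16

5813 = 17·336 + 101   →  a_0 = 17
336 = 3·101 + 33   →  a_1 = 3
101 = 3·33 + 2   →  a_2 = 3
33 = 16·2 + 1   →  a_3 = 16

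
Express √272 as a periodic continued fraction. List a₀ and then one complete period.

[16; 2, 32]

a₀ = ⌊√272⌋ = 16.
With m₀=0, d₀=1 and mₖ₊₁ = dₖaₖ − mₖ, dₖ₊₁ = (n − mₖ₊₁²)/dₖ, aₖ₊₁ = ⌊(a₀+mₖ₊₁)/dₖ₊₁⌋:
  k=1: m=16, d=16, a=2
  k=2: m=16, d=1, a=32
d=1 and a=2a₀=32 at k=2, so the next step gives (m, d) = (16, 16) again — its k=1 value — and the period has length 2.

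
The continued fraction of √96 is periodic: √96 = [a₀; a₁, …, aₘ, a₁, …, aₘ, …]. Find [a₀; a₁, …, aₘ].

[9; 1, 3, 1, 18]

a₀ = ⌊√96⌋ = 9.
With m₀=0, d₀=1 and mₖ₊₁ = dₖaₖ − mₖ, dₖ₊₁ = (n − mₖ₊₁²)/dₖ, aₖ₊₁ = ⌊(a₀+mₖ₊₁)/dₖ₊₁⌋:
  k=1: m=9, d=15, a=1
  k=2: m=6, d=4, a=3
  k=3: m=6, d=15, a=1
  k=4: m=9, d=1, a=18
d=1 and a=2a₀=18 at k=4, so the next step gives (m, d) = (9, 15) again — its k=1 value — and the period has length 4.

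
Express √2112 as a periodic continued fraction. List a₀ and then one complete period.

a₀ = ⌊√2112⌋ = 45.

[45; 1, 21, 1, 90]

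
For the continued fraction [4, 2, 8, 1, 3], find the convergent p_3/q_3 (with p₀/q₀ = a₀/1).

85/19

Using pₖ = aₖpₖ₋₁ + pₖ₋₂, qₖ = aₖqₖ₋₁ + qₖ₋₂ (with p₋₁=1, p₋₂=0, q₋₁=0, q₋₂=1):
  k=0: a=4, p=4, q=1
  k=1: a=2, p=9, q=2
  k=2: a=8, p=76, q=17
  k=3: a=1, p=85, q=19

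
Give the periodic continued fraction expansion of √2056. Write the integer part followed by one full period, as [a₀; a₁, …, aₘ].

a₀ = ⌊√2056⌋ = 45.
With m₀=0, d₀=1 and mₖ₊₁ = dₖaₖ − mₖ, dₖ₊₁ = (n − mₖ₊₁²)/dₖ, aₖ₊₁ = ⌊(a₀+mₖ₊₁)/dₖ₊₁⌋:
  k=1: m=45, d=31, a=2
  k=2: m=17, d=57, a=1
  k=3: m=40, d=8, a=10
  k=4: m=40, d=57, a=1
  k=5: m=17, d=31, a=2
  k=6: m=45, d=1, a=90
d=1 and a=2a₀=90 at k=6, so the next step gives (m, d) = (45, 31) again — its k=1 value — and the period has length 6.

[45; 2, 1, 10, 1, 2, 90]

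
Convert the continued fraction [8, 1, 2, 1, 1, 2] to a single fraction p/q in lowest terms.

Fold from the inside: start with 2/1.
  1 + 1/2 = 3/2
  1 + 2/3 = 5/3
  2 + 3/5 = 13/5
  1 + 5/13 = 18/13
  8 + 13/18 = 157/18

157/18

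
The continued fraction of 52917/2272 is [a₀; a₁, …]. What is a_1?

52917 = 23·2272 + 661   →  a_0 = 23
2272 = 3·661 + 289   →  a_1 = 3

3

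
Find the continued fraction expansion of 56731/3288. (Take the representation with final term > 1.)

[17; 3, 1, 15, 17, 3]

56731 = 17×3288 + 835
3288 = 3×835 + 783
835 = 1×783 + 52
783 = 15×52 + 3
52 = 17×3 + 1
3 = 3×1 + 0  (stop)
So 56731/3288 = [17; 3, 1, 15, 17, 3].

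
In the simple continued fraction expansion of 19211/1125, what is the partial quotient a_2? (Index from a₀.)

19211 = 17·1125 + 86   →  a_0 = 17
1125 = 13·86 + 7   →  a_1 = 13
86 = 12·7 + 2   →  a_2 = 12

12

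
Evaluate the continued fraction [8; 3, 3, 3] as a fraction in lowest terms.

274/33

Using pₖ = aₖpₖ₋₁ + pₖ₋₂ and qₖ = aₖqₖ₋₁ + qₖ₋₂:
  k=0: a=8, p=8, q=1
  k=1: a=3, p=25, q=3
  k=2: a=3, p=83, q=10
  k=3: a=3, p=274, q=33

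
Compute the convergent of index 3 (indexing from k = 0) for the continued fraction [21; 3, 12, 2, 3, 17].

1642/77

Using pₖ = aₖpₖ₋₁ + pₖ₋₂, qₖ = aₖqₖ₋₁ + qₖ₋₂ (with p₋₁=1, p₋₂=0, q₋₁=0, q₋₂=1):
  k=0: a=21, p=21, q=1
  k=1: a=3, p=64, q=3
  k=2: a=12, p=789, q=37
  k=3: a=2, p=1642, q=77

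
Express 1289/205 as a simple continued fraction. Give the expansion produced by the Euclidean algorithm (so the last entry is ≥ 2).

[6; 3, 2, 9, 3]

1289 = 6×205 + 59
205 = 3×59 + 28
59 = 2×28 + 3
28 = 9×3 + 1
3 = 3×1 + 0  (stop)
So 1289/205 = [6; 3, 2, 9, 3].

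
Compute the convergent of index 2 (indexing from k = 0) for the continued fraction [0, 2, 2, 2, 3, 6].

Using pₖ = aₖpₖ₋₁ + pₖ₋₂, qₖ = aₖqₖ₋₁ + qₖ₋₂ (with p₋₁=1, p₋₂=0, q₋₁=0, q₋₂=1):
  k=0: a=0, p=0, q=1
  k=1: a=2, p=1, q=2
  k=2: a=2, p=2, q=5

2/5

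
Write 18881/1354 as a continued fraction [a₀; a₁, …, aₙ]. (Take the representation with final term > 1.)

[13; 1, 17, 18, 1, 3]

18881 = 13·1354 + 1279
1354 = 1·1279 + 75
1279 = 17·75 + 4
75 = 18·4 + 3
4 = 1·3 + 1
3 = 3·1 + 0  (stop)
So 18881/1354 = [13; 1, 17, 18, 1, 3].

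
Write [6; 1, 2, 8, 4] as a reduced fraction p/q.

688/103

Using pₖ = aₖpₖ₋₁ + pₖ₋₂ and qₖ = aₖqₖ₋₁ + qₖ₋₂:
  k=0: a=6, p=6, q=1
  k=1: a=1, p=7, q=1
  k=2: a=2, p=20, q=3
  k=3: a=8, p=167, q=25
  k=4: a=4, p=688, q=103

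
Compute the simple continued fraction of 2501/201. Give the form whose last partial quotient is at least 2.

[12; 2, 3, 1, 6, 1, 2]

2501 = 12*201 + 89
201 = 2*89 + 23
89 = 3*23 + 20
23 = 1*20 + 3
20 = 6*3 + 2
3 = 1*2 + 1
2 = 2*1 + 0  (stop)
So 2501/201 = [12; 2, 3, 1, 6, 1, 2].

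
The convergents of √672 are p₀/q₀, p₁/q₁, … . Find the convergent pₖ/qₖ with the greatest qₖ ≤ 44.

√672 = [25; 1, 11, 1, 50, …] (period length 4).
Convergents:
  p_0/q_0 = 25/1
  p_1/q_1 = 26/1
  p_2/q_2 = 311/12
  p_3/q_3 = 337/13
  p_4/q_4 = 17161/662
q_3 = 13 ≤ 44 < 662 = q_4, so the answer is 337/13.

337/13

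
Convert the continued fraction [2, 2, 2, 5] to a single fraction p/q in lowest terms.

Using pₖ = aₖpₖ₋₁ + pₖ₋₂ and qₖ = aₖqₖ₋₁ + qₖ₋₂:
  k=0: a=2, p=2, q=1
  k=1: a=2, p=5, q=2
  k=2: a=2, p=12, q=5
  k=3: a=5, p=65, q=27

65/27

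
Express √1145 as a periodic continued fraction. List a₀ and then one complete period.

a₀ = ⌊√1145⌋ = 33.
With m₀=0, d₀=1 and mₖ₊₁ = dₖaₖ − mₖ, dₖ₊₁ = (n − mₖ₊₁²)/dₖ, aₖ₊₁ = ⌊(a₀+mₖ₊₁)/dₖ₊₁⌋:
  k=1: m=33, d=56, a=1
  k=2: m=23, d=11, a=5
  k=3: m=32, d=11, a=5
  k=4: m=23, d=56, a=1
  k=5: m=33, d=1, a=66
d=1 and a=2a₀=66 at k=5, so the next step gives (m, d) = (33, 56) again — its k=1 value — and the period has length 5.

[33; 1, 5, 5, 1, 66]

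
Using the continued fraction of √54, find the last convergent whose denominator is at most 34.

169/23

√54 = [7; 2, 1, 6, 1, 2, 14, …] (period length 6).
Convergents:
  p_0/q_0 = 7/1
  p_1/q_1 = 15/2
  p_2/q_2 = 22/3
  p_3/q_3 = 147/20
  p_4/q_4 = 169/23
  p_5/q_5 = 485/66
q_4 = 23 ≤ 34 < 66 = q_5, so the answer is 169/23.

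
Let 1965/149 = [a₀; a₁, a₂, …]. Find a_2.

3

1965 = 13·149 + 28   →  a_0 = 13
149 = 5·28 + 9   →  a_1 = 5
28 = 3·9 + 1   →  a_2 = 3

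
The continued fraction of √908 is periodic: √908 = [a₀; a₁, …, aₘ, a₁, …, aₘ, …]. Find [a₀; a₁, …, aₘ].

[30; 7, 1, 1, 14, 1, 1, 7, 60]

a₀ = ⌊√908⌋ = 30.
With m₀=0, d₀=1 and mₖ₊₁ = dₖaₖ − mₖ, dₖ₊₁ = (n − mₖ₊₁²)/dₖ, aₖ₊₁ = ⌊(a₀+mₖ₊₁)/dₖ₊₁⌋:
  k=1: m=30, d=8, a=7
  k=2: m=26, d=29, a=1
  k=3: m=3, d=31, a=1
  k=4: m=28, d=4, a=14
  k=5: m=28, d=31, a=1
  k=6: m=3, d=29, a=1
  k=7: m=26, d=8, a=7
  k=8: m=30, d=1, a=60
d=1 and a=2a₀=60 at k=8, so the next step gives (m, d) = (30, 8) again — its k=1 value — and the period has length 8.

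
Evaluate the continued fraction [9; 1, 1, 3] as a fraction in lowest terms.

Fold from the inside: start with 3/1.
  1 + 1/3 = 4/3
  1 + 3/4 = 7/4
  9 + 4/7 = 67/7

67/7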